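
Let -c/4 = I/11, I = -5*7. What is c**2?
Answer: 19600/121 ≈ 161.98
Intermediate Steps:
I = -35
c = 140/11 (c = -(-140)/11 = -4*(-35/11) = 140/11 ≈ 12.727)
c**2 = (140/11)**2 = 19600/121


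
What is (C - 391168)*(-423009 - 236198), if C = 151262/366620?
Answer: 47268392086493943/183310 ≈ 2.5786e+11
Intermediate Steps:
C = 75631/183310 (C = 151262*(1/366620) = 75631/183310 ≈ 0.41259)
(C - 391168)*(-423009 - 236198) = (75631/183310 - 391168)*(-423009 - 236198) = -71704930449/183310*(-659207) = 47268392086493943/183310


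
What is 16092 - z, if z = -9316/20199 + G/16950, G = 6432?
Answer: 918249184472/57062175 ≈ 16092.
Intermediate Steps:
z = -4664372/57062175 (z = -9316/20199 + 6432/16950 = -9316*1/20199 + 6432*(1/16950) = -9316/20199 + 1072/2825 = -4664372/57062175 ≈ -0.081742)
16092 - z = 16092 - 1*(-4664372/57062175) = 16092 + 4664372/57062175 = 918249184472/57062175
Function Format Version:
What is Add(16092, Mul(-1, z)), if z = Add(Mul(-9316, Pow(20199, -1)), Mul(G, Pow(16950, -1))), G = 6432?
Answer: Rational(918249184472, 57062175) ≈ 16092.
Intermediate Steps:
z = Rational(-4664372, 57062175) (z = Add(Mul(-9316, Pow(20199, -1)), Mul(6432, Pow(16950, -1))) = Add(Mul(-9316, Rational(1, 20199)), Mul(6432, Rational(1, 16950))) = Add(Rational(-9316, 20199), Rational(1072, 2825)) = Rational(-4664372, 57062175) ≈ -0.081742)
Add(16092, Mul(-1, z)) = Add(16092, Mul(-1, Rational(-4664372, 57062175))) = Add(16092, Rational(4664372, 57062175)) = Rational(918249184472, 57062175)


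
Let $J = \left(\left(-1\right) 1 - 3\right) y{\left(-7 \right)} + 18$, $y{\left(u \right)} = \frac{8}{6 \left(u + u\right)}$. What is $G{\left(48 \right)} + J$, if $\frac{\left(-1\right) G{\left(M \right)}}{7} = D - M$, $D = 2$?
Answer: $\frac{7148}{21} \approx 340.38$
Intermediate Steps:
$G{\left(M \right)} = -14 + 7 M$ ($G{\left(M \right)} = - 7 \left(2 - M\right) = -14 + 7 M$)
$y{\left(u \right)} = \frac{2}{3 u}$ ($y{\left(u \right)} = \frac{8}{6 \cdot 2 u} = \frac{8}{12 u} = 8 \frac{1}{12 u} = \frac{2}{3 u}$)
$J = \frac{386}{21}$ ($J = \left(\left(-1\right) 1 - 3\right) \frac{2}{3 \left(-7\right)} + 18 = \left(-1 - 3\right) \frac{2}{3} \left(- \frac{1}{7}\right) + 18 = \left(-4\right) \left(- \frac{2}{21}\right) + 18 = \frac{8}{21} + 18 = \frac{386}{21} \approx 18.381$)
$G{\left(48 \right)} + J = \left(-14 + 7 \cdot 48\right) + \frac{386}{21} = \left(-14 + 336\right) + \frac{386}{21} = 322 + \frac{386}{21} = \frac{7148}{21}$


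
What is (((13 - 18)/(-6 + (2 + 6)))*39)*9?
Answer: -1755/2 ≈ -877.50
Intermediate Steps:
(((13 - 18)/(-6 + (2 + 6)))*39)*9 = (-5/(-6 + 8)*39)*9 = (-5/2*39)*9 = (-5*½*39)*9 = -5/2*39*9 = -195/2*9 = -1755/2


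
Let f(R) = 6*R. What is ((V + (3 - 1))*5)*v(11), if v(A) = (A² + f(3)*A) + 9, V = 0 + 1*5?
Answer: 11480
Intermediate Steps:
V = 5 (V = 0 + 5 = 5)
v(A) = 9 + A² + 18*A (v(A) = (A² + (6*3)*A) + 9 = (A² + 18*A) + 9 = 9 + A² + 18*A)
((V + (3 - 1))*5)*v(11) = ((5 + (3 - 1))*5)*(9 + 11² + 18*11) = ((5 + 2)*5)*(9 + 121 + 198) = (7*5)*328 = 35*328 = 11480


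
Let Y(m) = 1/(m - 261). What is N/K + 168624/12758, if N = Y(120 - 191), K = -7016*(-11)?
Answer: 2160278480405/163445493728 ≈ 13.217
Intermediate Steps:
K = 77176
Y(m) = 1/(-261 + m)
N = -1/332 (N = 1/(-261 + (120 - 191)) = 1/(-261 - 71) = 1/(-332) = -1/332 ≈ -0.0030120)
N/K + 168624/12758 = -1/332/77176 + 168624/12758 = -1/332*1/77176 + 168624*(1/12758) = -1/25622432 + 84312/6379 = 2160278480405/163445493728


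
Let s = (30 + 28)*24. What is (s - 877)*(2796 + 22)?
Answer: 1451270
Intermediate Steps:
s = 1392 (s = 58*24 = 1392)
(s - 877)*(2796 + 22) = (1392 - 877)*(2796 + 22) = 515*2818 = 1451270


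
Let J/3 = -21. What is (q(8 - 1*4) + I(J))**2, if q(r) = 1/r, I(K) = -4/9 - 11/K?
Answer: 25/63504 ≈ 0.00039368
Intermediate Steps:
J = -63 (J = 3*(-21) = -63)
I(K) = -4/9 - 11/K (I(K) = -4*1/9 - 11/K = -4/9 - 11/K)
(q(8 - 1*4) + I(J))**2 = (1/(8 - 1*4) + (-4/9 - 11/(-63)))**2 = (1/(8 - 4) + (-4/9 - 11*(-1/63)))**2 = (1/4 + (-4/9 + 11/63))**2 = (1/4 - 17/63)**2 = (-5/252)**2 = 25/63504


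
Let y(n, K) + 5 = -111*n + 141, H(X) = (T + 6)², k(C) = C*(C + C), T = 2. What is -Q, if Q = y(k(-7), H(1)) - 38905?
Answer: 49647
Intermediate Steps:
k(C) = 2*C² (k(C) = C*(2*C) = 2*C²)
H(X) = 64 (H(X) = (2 + 6)² = 8² = 64)
y(n, K) = 136 - 111*n (y(n, K) = -5 + (-111*n + 141) = -5 + (141 - 111*n) = 136 - 111*n)
Q = -49647 (Q = (136 - 222*(-7)²) - 38905 = (136 - 222*49) - 38905 = (136 - 111*98) - 38905 = (136 - 10878) - 38905 = -10742 - 38905 = -49647)
-Q = -1*(-49647) = 49647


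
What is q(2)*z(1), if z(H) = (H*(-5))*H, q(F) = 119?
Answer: -595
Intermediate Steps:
z(H) = -5*H**2 (z(H) = (-5*H)*H = -5*H**2)
q(2)*z(1) = 119*(-5*1**2) = 119*(-5*1) = 119*(-5) = -595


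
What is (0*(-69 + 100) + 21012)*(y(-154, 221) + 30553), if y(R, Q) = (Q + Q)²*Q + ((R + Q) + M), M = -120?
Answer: 907843295328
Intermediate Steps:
y(R, Q) = -120 + Q + R + 4*Q³ (y(R, Q) = (Q + Q)²*Q + ((R + Q) - 120) = (2*Q)²*Q + ((Q + R) - 120) = (4*Q²)*Q + (-120 + Q + R) = 4*Q³ + (-120 + Q + R) = -120 + Q + R + 4*Q³)
(0*(-69 + 100) + 21012)*(y(-154, 221) + 30553) = (0*(-69 + 100) + 21012)*((-120 + 221 - 154 + 4*221³) + 30553) = (0*31 + 21012)*((-120 + 221 - 154 + 4*10793861) + 30553) = (0 + 21012)*((-120 + 221 - 154 + 43175444) + 30553) = 21012*(43175391 + 30553) = 21012*43205944 = 907843295328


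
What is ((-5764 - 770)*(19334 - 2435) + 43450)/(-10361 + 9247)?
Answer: 55187308/557 ≈ 99080.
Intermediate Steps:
((-5764 - 770)*(19334 - 2435) + 43450)/(-10361 + 9247) = (-6534*16899 + 43450)/(-1114) = (-110418066 + 43450)*(-1/1114) = -110374616*(-1/1114) = 55187308/557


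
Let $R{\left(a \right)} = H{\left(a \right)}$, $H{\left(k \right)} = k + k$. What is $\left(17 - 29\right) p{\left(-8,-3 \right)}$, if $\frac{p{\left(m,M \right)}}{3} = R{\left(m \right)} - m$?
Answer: $288$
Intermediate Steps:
$H{\left(k \right)} = 2 k$
$R{\left(a \right)} = 2 a$
$p{\left(m,M \right)} = 3 m$ ($p{\left(m,M \right)} = 3 \left(2 m - m\right) = 3 m$)
$\left(17 - 29\right) p{\left(-8,-3 \right)} = \left(17 - 29\right) 3 \left(-8\right) = \left(-12\right) \left(-24\right) = 288$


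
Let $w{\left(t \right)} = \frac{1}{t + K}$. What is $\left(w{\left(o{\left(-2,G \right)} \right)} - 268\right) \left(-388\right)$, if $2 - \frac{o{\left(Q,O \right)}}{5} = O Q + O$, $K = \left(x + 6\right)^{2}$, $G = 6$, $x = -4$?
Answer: $\frac{1143727}{11} \approx 1.0398 \cdot 10^{5}$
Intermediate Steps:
$K = 4$ ($K = \left(-4 + 6\right)^{2} = 2^{2} = 4$)
$o{\left(Q,O \right)} = 10 - 5 O - 5 O Q$ ($o{\left(Q,O \right)} = 10 - 5 \left(O Q + O\right) = 10 - 5 \left(O + O Q\right) = 10 - \left(5 O + 5 O Q\right) = 10 - 5 O - 5 O Q$)
$w{\left(t \right)} = \frac{1}{4 + t}$ ($w{\left(t \right)} = \frac{1}{t + 4} = \frac{1}{4 + t}$)
$\left(w{\left(o{\left(-2,G \right)} \right)} - 268\right) \left(-388\right) = \left(\frac{1}{4 - \left(20 - 60\right)} - 268\right) \left(-388\right) = \left(\frac{1}{4 + \left(10 - 30 + 60\right)} - 268\right) \left(-388\right) = \left(\frac{1}{4 + 40} - 268\right) \left(-388\right) = \left(\frac{1}{44} - 268\right) \left(-388\right) = \left(- \frac{11791}{44}\right) \left(-388\right) = \frac{1143727}{11}$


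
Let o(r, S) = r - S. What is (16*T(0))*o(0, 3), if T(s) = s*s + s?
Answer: 0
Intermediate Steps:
T(s) = s + s² (T(s) = s² + s = s + s²)
(16*T(0))*o(0, 3) = (16*(0*(1 + 0)))*(0 - 1*3) = (16*(0*1))*(0 - 3) = (16*0)*(-3) = 0*(-3) = 0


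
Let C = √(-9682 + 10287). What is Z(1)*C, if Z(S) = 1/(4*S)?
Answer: 11*√5/4 ≈ 6.1492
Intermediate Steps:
Z(S) = 1/(4*S)
C = 11*√5 (C = √605 = 11*√5 ≈ 24.597)
Z(1)*C = ((¼)/1)*(11*√5) = ((¼)*1)*(11*√5) = (11*√5)/4 = 11*√5/4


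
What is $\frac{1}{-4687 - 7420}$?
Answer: $- \frac{1}{12107} \approx -8.2597 \cdot 10^{-5}$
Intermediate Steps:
$\frac{1}{-4687 - 7420} = \frac{1}{-12107} = - \frac{1}{12107}$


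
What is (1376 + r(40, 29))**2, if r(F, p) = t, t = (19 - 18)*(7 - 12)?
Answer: 1879641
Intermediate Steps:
t = -5 (t = 1*(-5) = -5)
r(F, p) = -5
(1376 + r(40, 29))**2 = (1376 - 5)**2 = 1371**2 = 1879641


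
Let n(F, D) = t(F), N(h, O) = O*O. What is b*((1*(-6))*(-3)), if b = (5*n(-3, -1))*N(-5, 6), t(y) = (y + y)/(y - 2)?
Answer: 3888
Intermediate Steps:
t(y) = 2*y/(-2 + y) (t(y) = (2*y)/(-2 + y) = 2*y/(-2 + y))
N(h, O) = O²
n(F, D) = 2*F/(-2 + F)
b = 216 (b = (5*(2*(-3)/(-2 - 3)))*6² = (5*(2*(-3)/(-5)))*36 = (5*(2*(-3)*(-⅕)))*36 = (5*(6/5))*36 = 6*36 = 216)
b*((1*(-6))*(-3)) = 216*((1*(-6))*(-3)) = 216*(-6*(-3)) = 216*18 = 3888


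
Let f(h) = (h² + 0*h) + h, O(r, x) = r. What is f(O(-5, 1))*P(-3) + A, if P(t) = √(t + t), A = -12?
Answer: -12 + 20*I*√6 ≈ -12.0 + 48.99*I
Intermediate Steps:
f(h) = h + h² (f(h) = (h² + 0) + h = h² + h = h + h²)
P(t) = √2*√t (P(t) = √(2*t) = √2*√t)
f(O(-5, 1))*P(-3) + A = (-5*(1 - 5))*(√2*√(-3)) - 12 = (-5*(-4))*(√2*(I*√3)) - 12 = 20*(I*√6) - 12 = 20*I*√6 - 12 = -12 + 20*I*√6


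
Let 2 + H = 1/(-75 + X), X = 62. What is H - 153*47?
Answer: -93510/13 ≈ -7193.1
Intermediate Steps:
H = -27/13 (H = -2 + 1/(-75 + 62) = -2 + 1/(-13) = -2 - 1/13 = -27/13 ≈ -2.0769)
H - 153*47 = -27/13 - 153*47 = -27/13 - 7191 = -93510/13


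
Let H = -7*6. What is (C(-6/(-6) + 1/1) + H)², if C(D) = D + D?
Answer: 1444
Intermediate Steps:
H = -42
C(D) = 2*D
(C(-6/(-6) + 1/1) + H)² = (2*(-6/(-6) + 1/1) - 42)² = (2*(-6*(-⅙) + 1*1) - 42)² = (2*(1 + 1) - 42)² = (2*2 - 42)² = (4 - 42)² = (-38)² = 1444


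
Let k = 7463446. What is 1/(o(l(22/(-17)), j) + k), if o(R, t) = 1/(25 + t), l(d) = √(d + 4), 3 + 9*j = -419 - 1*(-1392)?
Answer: 1195/8918817979 ≈ 1.3399e-7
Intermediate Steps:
j = 970/9 (j = -⅓ + (-419 - 1*(-1392))/9 = -⅓ + (-419 + 1392)/9 = -⅓ + (⅑)*973 = -⅓ + 973/9 = 970/9 ≈ 107.78)
l(d) = √(4 + d)
1/(o(l(22/(-17)), j) + k) = 1/(1/(25 + 970/9) + 7463446) = 1/(1/(1195/9) + 7463446) = 1/(9/1195 + 7463446) = 1/(8918817979/1195) = 1195/8918817979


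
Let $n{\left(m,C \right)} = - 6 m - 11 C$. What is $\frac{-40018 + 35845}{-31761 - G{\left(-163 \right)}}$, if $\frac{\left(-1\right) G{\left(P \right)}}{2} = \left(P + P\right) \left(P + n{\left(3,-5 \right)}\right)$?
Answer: $- \frac{1391}{16797} \approx -0.082812$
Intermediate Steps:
$n{\left(m,C \right)} = - 11 C - 6 m$
$G{\left(P \right)} = - 4 P \left(37 + P\right)$ ($G{\left(P \right)} = - 2 \left(P + P\right) \left(P - -37\right) = - 2 \cdot 2 P \left(P + \left(55 - 18\right)\right) = - 2 \cdot 2 P \left(P + 37\right) = - 2 \cdot 2 P \left(37 + P\right) = - 4 P \left(37 + P\right)$)
$\frac{-40018 + 35845}{-31761 - G{\left(-163 \right)}} = \frac{-40018 + 35845}{-31761 - \left(-4\right) \left(-163\right) \left(37 - 163\right)} = - \frac{4173}{-31761 - \left(-4\right) \left(-163\right) \left(-126\right)} = - \frac{4173}{-31761 - -82152} = - \frac{4173}{-31761 + 82152} = - \frac{4173}{50391} = \left(-4173\right) \frac{1}{50391} = - \frac{1391}{16797}$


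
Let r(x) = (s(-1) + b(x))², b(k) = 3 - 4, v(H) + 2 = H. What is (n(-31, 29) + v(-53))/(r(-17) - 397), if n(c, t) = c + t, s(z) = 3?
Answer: 19/131 ≈ 0.14504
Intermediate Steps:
v(H) = -2 + H
b(k) = -1
r(x) = 4 (r(x) = (3 - 1)² = 2² = 4)
(n(-31, 29) + v(-53))/(r(-17) - 397) = ((-31 + 29) + (-2 - 53))/(4 - 397) = (-2 - 55)/(-393) = -57*(-1/393) = 19/131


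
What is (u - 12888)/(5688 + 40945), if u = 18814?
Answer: 5926/46633 ≈ 0.12708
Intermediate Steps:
(u - 12888)/(5688 + 40945) = (18814 - 12888)/(5688 + 40945) = 5926/46633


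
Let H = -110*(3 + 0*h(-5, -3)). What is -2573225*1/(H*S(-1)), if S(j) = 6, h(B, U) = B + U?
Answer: 514645/396 ≈ 1299.6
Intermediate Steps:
H = -330 (H = -110*(3 + 0*(-5 - 3)) = -110*(3 + 0*(-8)) = -110*(3 + 0) = -110*3 = -330)
-2573225*1/(H*S(-1)) = -2573225/(6*(-330)) = -2573225/(-1980) = -2573225*(-1/1980) = 514645/396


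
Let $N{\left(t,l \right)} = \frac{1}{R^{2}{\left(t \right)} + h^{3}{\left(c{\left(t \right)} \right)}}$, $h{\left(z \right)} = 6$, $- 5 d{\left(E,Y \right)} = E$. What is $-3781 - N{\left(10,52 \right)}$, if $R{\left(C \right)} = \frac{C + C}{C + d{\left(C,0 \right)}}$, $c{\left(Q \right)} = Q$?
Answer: $- \frac{3361313}{889} \approx -3781.0$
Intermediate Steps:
$d{\left(E,Y \right)} = - \frac{E}{5}$
$R{\left(C \right)} = \frac{5}{2}$ ($R{\left(C \right)} = \frac{C + C}{C - \frac{C}{5}} = \frac{2 C}{\frac{4}{5} C} = 2 C \frac{5}{4 C} = \frac{5}{2}$)
$N{\left(t,l \right)} = \frac{4}{889}$ ($N{\left(t,l \right)} = \frac{1}{\left(\frac{5}{2}\right)^{2} + 6^{3}} = \frac{1}{\frac{25}{4} + 216} = \frac{1}{\frac{889}{4}} = \frac{4}{889}$)
$-3781 - N{\left(10,52 \right)} = -3781 - \frac{4}{889} = - \frac{3361313}{889}$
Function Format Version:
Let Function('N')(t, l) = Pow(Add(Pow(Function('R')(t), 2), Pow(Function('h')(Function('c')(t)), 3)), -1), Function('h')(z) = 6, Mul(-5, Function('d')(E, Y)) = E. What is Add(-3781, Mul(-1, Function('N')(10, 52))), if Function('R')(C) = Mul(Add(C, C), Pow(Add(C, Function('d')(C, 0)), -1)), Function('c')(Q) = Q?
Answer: Rational(-3361313, 889) ≈ -3781.0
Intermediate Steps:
Function('d')(E, Y) = Mul(Rational(-1, 5), E)
Function('R')(C) = Rational(5, 2) (Function('R')(C) = Mul(Add(C, C), Pow(Add(C, Mul(Rational(-1, 5), C)), -1)) = Mul(Mul(2, C), Pow(Mul(Rational(4, 5), C), -1)) = Mul(Mul(2, C), Mul(Rational(5, 4), Pow(C, -1))) = Rational(5, 2))
Function('N')(t, l) = Rational(4, 889) (Function('N')(t, l) = Pow(Add(Pow(Rational(5, 2), 2), Pow(6, 3)), -1) = Pow(Add(Rational(25, 4), 216), -1) = Pow(Rational(889, 4), -1) = Rational(4, 889))
Add(-3781, Mul(-1, Function('N')(10, 52))) = Add(-3781, Mul(-1, Rational(4, 889))) = Add(-3781, Rational(-4, 889)) = Rational(-3361313, 889)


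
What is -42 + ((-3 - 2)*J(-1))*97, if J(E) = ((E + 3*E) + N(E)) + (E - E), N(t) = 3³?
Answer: -11197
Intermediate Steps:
N(t) = 27
J(E) = 27 + 4*E (J(E) = ((E + 3*E) + 27) + (E - E) = (4*E + 27) + 0 = (27 + 4*E) + 0 = 27 + 4*E)
-42 + ((-3 - 2)*J(-1))*97 = -42 + ((-3 - 2)*(27 + 4*(-1)))*97 = -42 - 5*(27 - 4)*97 = -42 - 5*23*97 = -42 - 115*97 = -42 - 11155 = -11197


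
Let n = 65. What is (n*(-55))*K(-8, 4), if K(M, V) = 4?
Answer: -14300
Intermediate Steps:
(n*(-55))*K(-8, 4) = (65*(-55))*4 = -3575*4 = -14300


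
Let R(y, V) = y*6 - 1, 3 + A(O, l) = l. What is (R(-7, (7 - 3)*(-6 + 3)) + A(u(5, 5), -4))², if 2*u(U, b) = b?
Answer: 2500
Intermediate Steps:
u(U, b) = b/2
A(O, l) = -3 + l
R(y, V) = -1 + 6*y (R(y, V) = 6*y - 1 = -1 + 6*y)
(R(-7, (7 - 3)*(-6 + 3)) + A(u(5, 5), -4))² = ((-1 + 6*(-7)) + (-3 - 4))² = ((-1 - 42) - 7)² = (-43 - 7)² = (-50)² = 2500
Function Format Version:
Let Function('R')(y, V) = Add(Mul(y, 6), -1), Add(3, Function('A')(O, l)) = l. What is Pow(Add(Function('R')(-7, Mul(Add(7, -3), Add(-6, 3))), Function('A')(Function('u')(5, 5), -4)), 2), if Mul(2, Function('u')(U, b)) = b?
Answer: 2500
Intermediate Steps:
Function('u')(U, b) = Mul(Rational(1, 2), b)
Function('A')(O, l) = Add(-3, l)
Function('R')(y, V) = Add(-1, Mul(6, y)) (Function('R')(y, V) = Add(Mul(6, y), -1) = Add(-1, Mul(6, y)))
Pow(Add(Function('R')(-7, Mul(Add(7, -3), Add(-6, 3))), Function('A')(Function('u')(5, 5), -4)), 2) = Pow(Add(Add(-1, Mul(6, -7)), Add(-3, -4)), 2) = Pow(Add(Add(-1, -42), -7), 2) = Pow(Add(-43, -7), 2) = Pow(-50, 2) = 2500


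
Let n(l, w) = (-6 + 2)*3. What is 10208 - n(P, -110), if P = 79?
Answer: 10220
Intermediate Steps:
n(l, w) = -12 (n(l, w) = -4*3 = -12)
10208 - n(P, -110) = 10208 - 1*(-12) = 10208 + 12 = 10220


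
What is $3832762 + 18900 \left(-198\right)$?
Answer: $90562$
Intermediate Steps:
$3832762 + 18900 \left(-198\right) = 3832762 - 3742200 = 90562$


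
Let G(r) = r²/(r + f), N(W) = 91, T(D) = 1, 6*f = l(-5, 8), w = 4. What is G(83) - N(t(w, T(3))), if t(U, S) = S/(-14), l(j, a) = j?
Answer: -3529/493 ≈ -7.1582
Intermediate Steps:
f = -⅚ (f = (⅙)*(-5) = -⅚ ≈ -0.83333)
t(U, S) = -S/14 (t(U, S) = S*(-1/14) = -S/14)
G(r) = r²/(-⅚ + r) (G(r) = r²/(r - ⅚) = r²/(-⅚ + r))
G(83) - N(t(w, T(3))) = 6*83²/(-5 + 6*83) - 1*91 = 6*6889/(-5 + 498) - 91 = 6*6889/493 - 91 = 6*6889*(1/493) - 91 = 41334/493 - 91 = -3529/493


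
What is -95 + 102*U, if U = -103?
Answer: -10601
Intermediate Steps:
-95 + 102*U = -95 + 102*(-103) = -95 - 10506 = -10601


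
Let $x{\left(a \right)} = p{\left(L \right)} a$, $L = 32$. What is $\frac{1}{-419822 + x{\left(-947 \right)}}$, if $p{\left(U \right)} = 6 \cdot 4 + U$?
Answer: $- \frac{1}{472854} \approx -2.1148 \cdot 10^{-6}$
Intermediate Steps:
$p{\left(U \right)} = 24 + U$
$x{\left(a \right)} = 56 a$ ($x{\left(a \right)} = \left(24 + 32\right) a = 56 a$)
$\frac{1}{-419822 + x{\left(-947 \right)}} = \frac{1}{-419822 + 56 \left(-947\right)} = \frac{1}{-419822 - 53032} = \frac{1}{-472854} = - \frac{1}{472854}$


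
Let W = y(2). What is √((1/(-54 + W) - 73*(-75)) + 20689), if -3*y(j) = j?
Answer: √175926613/82 ≈ 161.75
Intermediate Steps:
y(j) = -j/3
W = -⅔ (W = -⅓*2 = -⅔ ≈ -0.66667)
√((1/(-54 + W) - 73*(-75)) + 20689) = √((1/(-54 - ⅔) - 73*(-75)) + 20689) = √((1/(-164/3) + 5475) + 20689) = √((-3/164 + 5475) + 20689) = √(897897/164 + 20689) = √(4290893/164) = √175926613/82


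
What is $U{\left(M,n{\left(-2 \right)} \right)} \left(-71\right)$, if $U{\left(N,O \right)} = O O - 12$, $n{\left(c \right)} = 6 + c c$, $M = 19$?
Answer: $-6248$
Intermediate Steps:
$n{\left(c \right)} = 6 + c^{2}$
$U{\left(N,O \right)} = -12 + O^{2}$ ($U{\left(N,O \right)} = O^{2} - 12 = -12 + O^{2}$)
$U{\left(M,n{\left(-2 \right)} \right)} \left(-71\right) = \left(-12 + \left(6 + \left(-2\right)^{2}\right)^{2}\right) \left(-71\right) = \left(-12 + \left(6 + 4\right)^{2}\right) \left(-71\right) = \left(-12 + 10^{2}\right) \left(-71\right) = \left(-12 + 100\right) \left(-71\right) = 88 \left(-71\right) = -6248$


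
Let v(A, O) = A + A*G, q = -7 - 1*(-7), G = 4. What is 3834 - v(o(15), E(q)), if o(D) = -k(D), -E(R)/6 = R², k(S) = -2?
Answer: 3824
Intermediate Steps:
q = 0 (q = -7 + 7 = 0)
E(R) = -6*R²
o(D) = 2 (o(D) = -1*(-2) = 2)
v(A, O) = 5*A (v(A, O) = A + A*4 = A + 4*A = 5*A)
3834 - v(o(15), E(q)) = 3834 - 5*2 = 3834 - 1*10 = 3834 - 10 = 3824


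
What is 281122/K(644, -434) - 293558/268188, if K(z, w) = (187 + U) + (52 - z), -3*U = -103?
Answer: -28313384663/37278132 ≈ -759.52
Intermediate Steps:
U = 103/3 (U = -1/3*(-103) = 103/3 ≈ 34.333)
K(z, w) = 820/3 - z (K(z, w) = (187 + 103/3) + (52 - z) = 664/3 + (52 - z) = 820/3 - z)
281122/K(644, -434) - 293558/268188 = 281122/(820/3 - 1*644) - 293558/268188 = 281122/(820/3 - 644) - 293558*1/268188 = 281122/(-1112/3) - 146779/134094 = 281122*(-3/1112) - 146779/134094 = -421683/556 - 146779/134094 = -28313384663/37278132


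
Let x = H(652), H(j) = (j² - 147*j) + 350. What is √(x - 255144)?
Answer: 3*√8274 ≈ 272.88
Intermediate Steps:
H(j) = 350 + j² - 147*j
x = 329610 (x = 350 + 652² - 147*652 = 350 + 425104 - 95844 = 329610)
√(x - 255144) = √(329610 - 255144) = √74466 = 3*√8274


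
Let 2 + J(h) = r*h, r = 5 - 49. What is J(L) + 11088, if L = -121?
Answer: 16410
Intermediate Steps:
r = -44
J(h) = -2 - 44*h
J(L) + 11088 = (-2 - 44*(-121)) + 11088 = (-2 + 5324) + 11088 = 5322 + 11088 = 16410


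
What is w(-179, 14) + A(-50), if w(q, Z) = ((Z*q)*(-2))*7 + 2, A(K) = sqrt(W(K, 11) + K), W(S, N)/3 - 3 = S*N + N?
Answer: 35086 + I*sqrt(1658) ≈ 35086.0 + 40.719*I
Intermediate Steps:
W(S, N) = 9 + 3*N + 3*N*S (W(S, N) = 9 + 3*(S*N + N) = 9 + 3*(N*S + N) = 9 + 3*(N + N*S) = 9 + (3*N + 3*N*S) = 9 + 3*N + 3*N*S)
A(K) = sqrt(42 + 34*K) (A(K) = sqrt((9 + 3*11 + 3*11*K) + K) = sqrt((9 + 33 + 33*K) + K) = sqrt((42 + 33*K) + K) = sqrt(42 + 34*K))
w(q, Z) = 2 - 14*Z*q (w(q, Z) = -2*Z*q*7 + 2 = -14*Z*q + 2 = 2 - 14*Z*q)
w(-179, 14) + A(-50) = (2 - 14*14*(-179)) + sqrt(42 + 34*(-50)) = (2 + 35084) + sqrt(42 - 1700) = 35086 + sqrt(-1658) = 35086 + I*sqrt(1658)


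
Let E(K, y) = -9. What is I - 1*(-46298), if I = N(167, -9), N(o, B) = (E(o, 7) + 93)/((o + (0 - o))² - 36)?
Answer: 138887/3 ≈ 46296.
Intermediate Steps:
N(o, B) = -7/3 (N(o, B) = (-9 + 93)/((o + (0 - o))² - 36) = 84/((o - o)² - 36) = 84/(0² - 36) = 84/(0 - 36) = 84/(-36) = 84*(-1/36) = -7/3)
I = -7/3 ≈ -2.3333
I - 1*(-46298) = -7/3 - 1*(-46298) = -7/3 + 46298 = 138887/3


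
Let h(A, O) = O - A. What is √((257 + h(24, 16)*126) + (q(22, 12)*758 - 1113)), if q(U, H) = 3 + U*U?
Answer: √367282 ≈ 606.04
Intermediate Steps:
q(U, H) = 3 + U²
√((257 + h(24, 16)*126) + (q(22, 12)*758 - 1113)) = √((257 + (16 - 1*24)*126) + ((3 + 22²)*758 - 1113)) = √((257 + (16 - 24)*126) + ((3 + 484)*758 - 1113)) = √((257 - 8*126) + (487*758 - 1113)) = √((257 - 1008) + (369146 - 1113)) = √(-751 + 368033) = √367282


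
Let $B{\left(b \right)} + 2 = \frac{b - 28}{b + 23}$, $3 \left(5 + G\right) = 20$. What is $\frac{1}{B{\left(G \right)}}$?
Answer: $- \frac{74}{227} \approx -0.32599$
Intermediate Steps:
$G = \frac{5}{3}$ ($G = -5 + \frac{1}{3} \cdot 20 = -5 + \frac{20}{3} = \frac{5}{3} \approx 1.6667$)
$B{\left(b \right)} = -2 + \frac{-28 + b}{23 + b}$ ($B{\left(b \right)} = -2 + \frac{b - 28}{b + 23} = -2 + \frac{-28 + b}{23 + b}$)
$\frac{1}{B{\left(G \right)}} = \frac{1}{\frac{1}{23 + \frac{5}{3}} \left(-74 - \frac{5}{3}\right)} = \frac{1}{\frac{1}{\frac{74}{3}} \left(-74 - \frac{5}{3}\right)} = \frac{1}{\frac{3}{74} \left(- \frac{227}{3}\right)} = \frac{1}{- \frac{227}{74}} = - \frac{74}{227}$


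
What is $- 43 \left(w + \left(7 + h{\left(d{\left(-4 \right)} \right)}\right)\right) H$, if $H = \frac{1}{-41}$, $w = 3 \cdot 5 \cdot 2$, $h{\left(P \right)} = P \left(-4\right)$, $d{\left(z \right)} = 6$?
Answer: $\frac{559}{41} \approx 13.634$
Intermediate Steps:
$h{\left(P \right)} = - 4 P$
$w = 30$ ($w = 15 \cdot 2 = 30$)
$H = - \frac{1}{41} \approx -0.02439$
$- 43 \left(w + \left(7 + h{\left(d{\left(-4 \right)} \right)}\right)\right) H = - 43 \left(30 + \left(7 - 24\right)\right) \left(- \frac{1}{41}\right) = - 43 \left(30 - 17\right) \left(- \frac{1}{41}\right) = \left(-43\right) 13 \left(- \frac{1}{41}\right) = \left(-559\right) \left(- \frac{1}{41}\right) = \frac{559}{41}$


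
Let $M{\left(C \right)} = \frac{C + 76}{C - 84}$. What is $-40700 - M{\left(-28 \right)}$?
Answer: $- \frac{284897}{7} \approx -40700.0$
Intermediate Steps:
$M{\left(C \right)} = \frac{76 + C}{-84 + C}$
$-40700 - M{\left(-28 \right)} = -40700 - \frac{76 - 28}{-84 - 28} = -40700 - \frac{1}{-112} \cdot 48 = -40700 - \left(- \frac{1}{112}\right) 48 = -40700 - - \frac{3}{7} = -40700 + \frac{3}{7} = - \frac{284897}{7}$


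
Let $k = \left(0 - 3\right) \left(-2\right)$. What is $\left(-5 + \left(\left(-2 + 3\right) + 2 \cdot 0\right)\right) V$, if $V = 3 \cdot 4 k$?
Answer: $-288$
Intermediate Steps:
$k = 6$ ($k = \left(-3\right) \left(-2\right) = 6$)
$V = 72$ ($V = 3 \cdot 4 \cdot 6 = 12 \cdot 6 = 72$)
$\left(-5 + \left(\left(-2 + 3\right) + 2 \cdot 0\right)\right) V = \left(-5 + \left(\left(-2 + 3\right) + 2 \cdot 0\right)\right) 72 = \left(-5 + \left(1 + 0\right)\right) 72 = \left(-5 + 1\right) 72 = \left(-4\right) 72 = -288$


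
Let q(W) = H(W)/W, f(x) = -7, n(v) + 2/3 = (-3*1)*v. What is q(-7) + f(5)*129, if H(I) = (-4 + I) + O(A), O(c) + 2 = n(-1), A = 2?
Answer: -18931/21 ≈ -901.48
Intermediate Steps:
n(v) = -2/3 - 3*v (n(v) = -2/3 + (-3*1)*v = -2/3 - 3*v)
O(c) = 1/3 (O(c) = -2 + (-2/3 - 3*(-1)) = -2 + (-2/3 + 3) = -2 + 7/3 = 1/3)
H(I) = -11/3 + I (H(I) = (-4 + I) + 1/3 = -11/3 + I)
q(W) = (-11/3 + W)/W
q(-7) + f(5)*129 = (-11/3 - 7)/(-7) - 7*129 = -1/7*(-32/3) - 903 = 32/21 - 903 = -18931/21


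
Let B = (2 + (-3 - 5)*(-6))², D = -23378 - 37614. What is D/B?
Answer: -15248/625 ≈ -24.397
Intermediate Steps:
D = -60992
B = 2500 (B = (2 - 8*(-6))² = (2 + 48)² = 50² = 2500)
D/B = -60992/2500 = -60992*1/2500 = -15248/625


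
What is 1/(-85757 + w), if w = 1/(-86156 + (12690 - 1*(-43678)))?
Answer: -29788/2554529517 ≈ -1.1661e-5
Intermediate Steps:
w = -1/29788 (w = 1/(-86156 + (12690 + 43678)) = 1/(-86156 + 56368) = 1/(-29788) = -1/29788 ≈ -3.3571e-5)
1/(-85757 + w) = 1/(-85757 - 1/29788) = 1/(-2554529517/29788) = -29788/2554529517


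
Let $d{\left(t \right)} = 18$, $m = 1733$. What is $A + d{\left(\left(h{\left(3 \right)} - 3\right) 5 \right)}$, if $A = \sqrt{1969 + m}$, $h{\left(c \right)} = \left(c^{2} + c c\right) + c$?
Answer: $18 + \sqrt{3702} \approx 78.844$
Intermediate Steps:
$h{\left(c \right)} = c + 2 c^{2}$ ($h{\left(c \right)} = \left(c^{2} + c^{2}\right) + c = 2 c^{2} + c = c + 2 c^{2}$)
$A = \sqrt{3702}$ ($A = \sqrt{1969 + 1733} = \sqrt{3702} \approx 60.844$)
$A + d{\left(\left(h{\left(3 \right)} - 3\right) 5 \right)} = \sqrt{3702} + 18 = 18 + \sqrt{3702}$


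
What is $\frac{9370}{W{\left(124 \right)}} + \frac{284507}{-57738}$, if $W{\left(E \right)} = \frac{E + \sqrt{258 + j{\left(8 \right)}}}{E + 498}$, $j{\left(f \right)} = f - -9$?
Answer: $\frac{41722341927473}{871901538} - \frac{29140700 \sqrt{11}}{15101} \approx 41452.0$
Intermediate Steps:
$j{\left(f \right)} = 9 + f$ ($j{\left(f \right)} = f + 9 = 9 + f$)
$W{\left(E \right)} = \frac{E + 5 \sqrt{11}}{498 + E}$ ($W{\left(E \right)} = \frac{E + \sqrt{258 + \left(9 + 8\right)}}{E + 498} = \frac{E + \sqrt{258 + 17}}{498 + E} = \frac{E + \sqrt{275}}{498 + E} = \frac{E + 5 \sqrt{11}}{498 + E}$)
$\frac{9370}{W{\left(124 \right)}} + \frac{284507}{-57738} = \frac{9370}{\frac{1}{498 + 124} \left(124 + 5 \sqrt{11}\right)} + \frac{284507}{-57738} = \frac{9370}{\frac{1}{622} \left(124 + 5 \sqrt{11}\right)} + 284507 \left(- \frac{1}{57738}\right) = \frac{9370}{\frac{1}{622} \left(124 + 5 \sqrt{11}\right)} - \frac{284507}{57738} = \frac{9370}{\frac{62}{311} + \frac{5 \sqrt{11}}{622}} - \frac{284507}{57738} = - \frac{284507}{57738} + \frac{9370}{\frac{62}{311} + \frac{5 \sqrt{11}}{622}}$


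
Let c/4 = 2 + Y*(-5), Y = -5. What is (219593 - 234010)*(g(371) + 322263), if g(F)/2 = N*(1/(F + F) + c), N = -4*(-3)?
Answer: -1737554385489/371 ≈ -4.6834e+9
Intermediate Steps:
N = 12
c = 108 (c = 4*(2 - 5*(-5)) = 4*(2 + 25) = 4*27 = 108)
g(F) = 2592 + 12/F (g(F) = 2*(12*(1/(F + F) + 108)) = 2*(12*(1/(2*F) + 108)) = 2*(12*(108 + 1/(2*F))) = 2*(1296 + 6/F) = 2592 + 12/F)
(219593 - 234010)*(g(371) + 322263) = (219593 - 234010)*((2592 + 12/371) + 322263) = -14417*((2592 + 12*(1/371)) + 322263) = -14417*((2592 + 12/371) + 322263) = -14417*(961644/371 + 322263) = -14417*120521217/371 = -1737554385489/371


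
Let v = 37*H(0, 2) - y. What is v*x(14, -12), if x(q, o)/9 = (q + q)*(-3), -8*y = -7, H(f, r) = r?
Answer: -110565/2 ≈ -55283.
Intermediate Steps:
y = 7/8 (y = -⅛*(-7) = 7/8 ≈ 0.87500)
x(q, o) = -54*q (x(q, o) = 9*((q + q)*(-3)) = 9*((2*q)*(-3)) = 9*(-6*q) = -54*q)
v = 585/8 (v = 37*2 - 1*7/8 = 74 - 7/8 = 585/8 ≈ 73.125)
v*x(14, -12) = 585*(-54*14)/8 = (585/8)*(-756) = -110565/2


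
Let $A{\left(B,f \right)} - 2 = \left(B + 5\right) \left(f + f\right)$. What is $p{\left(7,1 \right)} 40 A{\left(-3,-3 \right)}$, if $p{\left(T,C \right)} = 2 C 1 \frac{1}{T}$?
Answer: $- \frac{800}{7} \approx -114.29$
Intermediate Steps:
$p{\left(T,C \right)} = \frac{2 C}{T}$
$A{\left(B,f \right)} = 2 + 2 f \left(5 + B\right)$ ($A{\left(B,f \right)} = 2 + \left(B + 5\right) \left(f + f\right) = 2 + \left(5 + B\right) 2 f = 2 + 2 f \left(5 + B\right)$)
$p{\left(7,1 \right)} 40 A{\left(-3,-3 \right)} = 2 \cdot 1 \cdot \frac{1}{7} \cdot 40 \left(2 + 10 \left(-3\right) + 2 \left(-3\right) \left(-3\right)\right) = 2 \cdot 1 \cdot \frac{1}{7} \cdot 40 \left(2 - 30 + 18\right) = \frac{2}{7} \cdot 40 \left(-10\right) = \frac{80}{7} \left(-10\right) = - \frac{800}{7}$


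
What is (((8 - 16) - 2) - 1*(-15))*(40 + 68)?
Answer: 540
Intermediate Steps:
(((8 - 16) - 2) - 1*(-15))*(40 + 68) = ((-8 - 2) + 15)*108 = (-10 + 15)*108 = 5*108 = 540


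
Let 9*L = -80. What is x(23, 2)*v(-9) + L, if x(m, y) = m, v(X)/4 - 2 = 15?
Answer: 13996/9 ≈ 1555.1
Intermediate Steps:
L = -80/9 (L = (1/9)*(-80) = -80/9 ≈ -8.8889)
v(X) = 68 (v(X) = 8 + 4*15 = 8 + 60 = 68)
x(23, 2)*v(-9) + L = 23*68 - 80/9 = 1564 - 80/9 = 13996/9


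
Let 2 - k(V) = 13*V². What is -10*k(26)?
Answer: 87860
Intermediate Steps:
k(V) = 2 - 13*V²
-10*k(26) = -10*(2 - 13*26²) = -10*(2 - 13*676) = -10*(2 - 8788) = -10*(-8786) = 87860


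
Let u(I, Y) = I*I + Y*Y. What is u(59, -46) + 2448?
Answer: 8045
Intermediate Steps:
u(I, Y) = I² + Y²
u(59, -46) + 2448 = (59² + (-46)²) + 2448 = (3481 + 2116) + 2448 = 5597 + 2448 = 8045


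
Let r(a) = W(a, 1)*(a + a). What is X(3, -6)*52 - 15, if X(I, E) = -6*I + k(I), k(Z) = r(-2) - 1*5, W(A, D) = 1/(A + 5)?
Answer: -3841/3 ≈ -1280.3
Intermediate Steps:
W(A, D) = 1/(5 + A)
r(a) = 2*a/(5 + a) (r(a) = (a + a)/(5 + a) = (2*a)/(5 + a) = 2*a/(5 + a))
k(Z) = -19/3 (k(Z) = 2*(-2)/(5 - 2) - 1*5 = 2*(-2)/3 - 5 = 2*(-2)*(⅓) - 5 = -4/3 - 5 = -19/3)
X(I, E) = -19/3 - 6*I (X(I, E) = -6*I - 19/3 = -19/3 - 6*I)
X(3, -6)*52 - 15 = (-19/3 - 6*3)*52 - 15 = (-19/3 - 18)*52 - 15 = -73/3*52 - 15 = -3796/3 - 15 = -3841/3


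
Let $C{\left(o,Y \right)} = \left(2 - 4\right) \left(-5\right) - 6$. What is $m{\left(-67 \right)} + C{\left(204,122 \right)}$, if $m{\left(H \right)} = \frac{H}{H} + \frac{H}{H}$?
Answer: $6$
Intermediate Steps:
$C{\left(o,Y \right)} = 4$ ($C{\left(o,Y \right)} = \left(-2\right) \left(-5\right) - 6 = 10 - 6 = 4$)
$m{\left(H \right)} = 2$ ($m{\left(H \right)} = 1 + 1 = 2$)
$m{\left(-67 \right)} + C{\left(204,122 \right)} = 2 + 4 = 6$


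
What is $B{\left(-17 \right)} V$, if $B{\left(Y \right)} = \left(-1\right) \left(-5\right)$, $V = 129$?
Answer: $645$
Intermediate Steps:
$B{\left(Y \right)} = 5$
$B{\left(-17 \right)} V = 5 \cdot 129 = 645$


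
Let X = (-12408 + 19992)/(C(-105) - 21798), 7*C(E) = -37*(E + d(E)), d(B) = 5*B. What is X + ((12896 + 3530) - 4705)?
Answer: 18037987/1539 ≈ 11721.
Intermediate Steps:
C(E) = -222*E/7 (C(E) = (-37*(E + 5*E))/7 = (-222*E)/7 = -222*E/7)
X = -632/1539 (X = (-12408 + 19992)/(-222/7*(-105) - 21798) = 7584/(3330 - 21798) = 7584/(-18468) = 7584*(-1/18468) = -632/1539 ≈ -0.41066)
X + ((12896 + 3530) - 4705) = -632/1539 + ((12896 + 3530) - 4705) = -632/1539 + (16426 - 4705) = -632/1539 + 11721 = 18037987/1539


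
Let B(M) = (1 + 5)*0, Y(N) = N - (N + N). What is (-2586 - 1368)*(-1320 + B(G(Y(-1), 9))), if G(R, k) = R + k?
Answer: 5219280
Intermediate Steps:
Y(N) = -N (Y(N) = N - 2*N = -N)
B(M) = 0 (B(M) = 6*0 = 0)
(-2586 - 1368)*(-1320 + B(G(Y(-1), 9))) = (-2586 - 1368)*(-1320 + 0) = -3954*(-1320) = 5219280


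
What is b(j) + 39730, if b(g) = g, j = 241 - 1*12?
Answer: 39959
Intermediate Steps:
j = 229 (j = 241 - 12 = 229)
b(j) + 39730 = 229 + 39730 = 39959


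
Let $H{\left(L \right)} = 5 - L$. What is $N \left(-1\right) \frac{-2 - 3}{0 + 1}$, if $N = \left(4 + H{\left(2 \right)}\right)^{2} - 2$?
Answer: $235$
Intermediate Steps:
$N = 47$ ($N = \left(4 + \left(5 - 2\right)\right)^{2} - 2 = \left(4 + 3\right)^{2} - 2 = 7^{2} - 2 = 49 - 2 = 47$)
$N \left(-1\right) \frac{-2 - 3}{0 + 1} = 47 \left(-1\right) \frac{-2 - 3}{0 + 1} = - 47 \left(- \frac{5}{1}\right) = - 47 \left(\left(-5\right) 1\right) = \left(-47\right) \left(-5\right) = 235$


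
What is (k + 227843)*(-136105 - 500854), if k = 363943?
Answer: -376943418774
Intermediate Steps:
(k + 227843)*(-136105 - 500854) = (363943 + 227843)*(-136105 - 500854) = 591786*(-636959) = -376943418774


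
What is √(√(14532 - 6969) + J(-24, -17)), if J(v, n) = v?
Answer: √(-24 + √7563) ≈ 7.9351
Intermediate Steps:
√(√(14532 - 6969) + J(-24, -17)) = √(√(14532 - 6969) - 24) = √(√7563 - 24) = √(-24 + √7563)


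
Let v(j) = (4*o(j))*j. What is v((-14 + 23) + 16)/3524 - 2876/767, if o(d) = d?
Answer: -2054381/675727 ≈ -3.0403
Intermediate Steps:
v(j) = 4*j² (v(j) = (4*j)*j = 4*j²)
v((-14 + 23) + 16)/3524 - 2876/767 = (4*((-14 + 23) + 16)²)/3524 - 2876/767 = (4*(9 + 16)²)*(1/3524) - 2876*1/767 = (4*25²)*(1/3524) - 2876/767 = (4*625)*(1/3524) - 2876/767 = 2500*(1/3524) - 2876/767 = 625/881 - 2876/767 = -2054381/675727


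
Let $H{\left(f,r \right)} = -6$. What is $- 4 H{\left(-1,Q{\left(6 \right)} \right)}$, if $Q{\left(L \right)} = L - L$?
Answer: $24$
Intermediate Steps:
$Q{\left(L \right)} = 0$
$- 4 H{\left(-1,Q{\left(6 \right)} \right)} = \left(-4\right) \left(-6\right) = 24$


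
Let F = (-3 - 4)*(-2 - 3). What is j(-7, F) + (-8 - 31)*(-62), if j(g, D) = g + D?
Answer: 2446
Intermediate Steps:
F = 35 (F = -7*(-5) = 35)
j(g, D) = D + g
j(-7, F) + (-8 - 31)*(-62) = (35 - 7) + (-8 - 31)*(-62) = 28 - 39*(-62) = 28 + 2418 = 2446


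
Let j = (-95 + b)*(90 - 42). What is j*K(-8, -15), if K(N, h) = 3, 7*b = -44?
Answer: -102096/7 ≈ -14585.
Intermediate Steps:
b = -44/7 (b = (1/7)*(-44) = -44/7 ≈ -6.2857)
j = -34032/7 (j = (-95 - 44/7)*(90 - 42) = -709/7*48 = -34032/7 ≈ -4861.7)
j*K(-8, -15) = -34032/7*3 = -102096/7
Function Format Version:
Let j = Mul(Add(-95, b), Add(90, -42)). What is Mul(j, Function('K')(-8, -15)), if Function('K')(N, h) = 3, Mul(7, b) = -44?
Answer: Rational(-102096, 7) ≈ -14585.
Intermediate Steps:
b = Rational(-44, 7) (b = Mul(Rational(1, 7), -44) = Rational(-44, 7) ≈ -6.2857)
j = Rational(-34032, 7) (j = Mul(Add(-95, Rational(-44, 7)), Add(90, -42)) = Mul(Rational(-709, 7), 48) = Rational(-34032, 7) ≈ -4861.7)
Mul(j, Function('K')(-8, -15)) = Mul(Rational(-34032, 7), 3) = Rational(-102096, 7)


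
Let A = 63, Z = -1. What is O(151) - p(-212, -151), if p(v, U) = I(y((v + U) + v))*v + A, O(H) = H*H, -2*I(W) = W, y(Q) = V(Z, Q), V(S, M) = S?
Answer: 22844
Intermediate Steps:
y(Q) = -1
I(W) = -W/2
O(H) = H**2
p(v, U) = 63 + v/2 (p(v, U) = (-1/2*(-1))*v + 63 = v/2 + 63 = 63 + v/2)
O(151) - p(-212, -151) = 151**2 - (63 + (1/2)*(-212)) = 22801 - (63 - 106) = 22801 - 1*(-43) = 22801 + 43 = 22844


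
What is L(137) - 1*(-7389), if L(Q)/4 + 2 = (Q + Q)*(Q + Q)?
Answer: 307685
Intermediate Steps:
L(Q) = -8 + 16*Q² (L(Q) = -8 + 4*((Q + Q)*(Q + Q)) = -8 + 4*((2*Q)*(2*Q)) = -8 + 4*(4*Q²) = -8 + 16*Q²)
L(137) - 1*(-7389) = (-8 + 16*137²) - 1*(-7389) = (-8 + 16*18769) + 7389 = (-8 + 300304) + 7389 = 300296 + 7389 = 307685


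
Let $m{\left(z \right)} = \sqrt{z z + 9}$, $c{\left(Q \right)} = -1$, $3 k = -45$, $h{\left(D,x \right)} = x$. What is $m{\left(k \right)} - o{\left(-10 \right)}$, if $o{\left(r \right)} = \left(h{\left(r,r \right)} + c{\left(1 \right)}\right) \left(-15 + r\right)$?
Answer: $-275 + 3 \sqrt{26} \approx -259.7$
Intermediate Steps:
$k = -15$ ($k = \frac{1}{3} \left(-45\right) = -15$)
$o{\left(r \right)} = \left(-1 + r\right) \left(-15 + r\right)$ ($o{\left(r \right)} = \left(r - 1\right) \left(-15 + r\right) = \left(-1 + r\right) \left(-15 + r\right)$)
$m{\left(z \right)} = \sqrt{9 + z^{2}}$ ($m{\left(z \right)} = \sqrt{z^{2} + 9} = \sqrt{9 + z^{2}}$)
$m{\left(k \right)} - o{\left(-10 \right)} = \sqrt{9 + \left(-15\right)^{2}} - \left(15 + \left(-10\right)^{2} - -160\right) = \sqrt{9 + 225} - \left(15 + 100 + 160\right) = \sqrt{234} - 275 = 3 \sqrt{26} - 275 = -275 + 3 \sqrt{26}$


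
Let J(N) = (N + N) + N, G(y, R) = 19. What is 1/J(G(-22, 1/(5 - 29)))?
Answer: 1/57 ≈ 0.017544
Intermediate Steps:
J(N) = 3*N (J(N) = 2*N + N = 3*N)
1/J(G(-22, 1/(5 - 29))) = 1/(3*19) = 1/57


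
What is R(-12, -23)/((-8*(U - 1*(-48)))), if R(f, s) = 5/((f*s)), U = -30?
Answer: -5/39744 ≈ -0.00012581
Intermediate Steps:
R(f, s) = 5/(f*s) (R(f, s) = 5*(1/(f*s)) = 5/(f*s))
R(-12, -23)/((-8*(U - 1*(-48)))) = (5/(-12*(-23)))/((-8*(-30 - 1*(-48)))) = (5*(-1/12)*(-1/23))/((-8*(-30 + 48))) = 5/(276*((-8*18))) = (5/276)/(-144) = (5/276)*(-1/144) = -5/39744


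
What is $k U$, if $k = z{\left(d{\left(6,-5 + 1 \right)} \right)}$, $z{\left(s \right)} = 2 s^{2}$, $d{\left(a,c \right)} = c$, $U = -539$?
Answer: $-17248$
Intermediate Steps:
$k = 32$ ($k = 2 \left(-5 + 1\right)^{2} = 2 \left(-4\right)^{2} = 2 \cdot 16 = 32$)
$k U = 32 \left(-539\right) = -17248$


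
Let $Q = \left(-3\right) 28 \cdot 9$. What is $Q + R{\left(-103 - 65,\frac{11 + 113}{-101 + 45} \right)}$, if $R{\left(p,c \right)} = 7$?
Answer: $-749$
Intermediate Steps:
$Q = -756$ ($Q = \left(-84\right) 9 = -756$)
$Q + R{\left(-103 - 65,\frac{11 + 113}{-101 + 45} \right)} = -756 + 7 = -749$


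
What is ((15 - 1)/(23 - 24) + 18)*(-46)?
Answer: -184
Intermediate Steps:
((15 - 1)/(23 - 24) + 18)*(-46) = (14/(-1) + 18)*(-46) = (14*(-1) + 18)*(-46) = (-14 + 18)*(-46) = 4*(-46) = -184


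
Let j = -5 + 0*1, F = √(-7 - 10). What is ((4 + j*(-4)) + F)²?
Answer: (24 + I*√17)² ≈ 559.0 + 197.91*I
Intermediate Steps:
F = I*√17 (F = √(-17) = I*√17 ≈ 4.1231*I)
j = -5 (j = -5 + 0 = -5)
((4 + j*(-4)) + F)² = ((4 - 5*(-4)) + I*√17)² = ((4 + 20) + I*√17)² = (24 + I*√17)²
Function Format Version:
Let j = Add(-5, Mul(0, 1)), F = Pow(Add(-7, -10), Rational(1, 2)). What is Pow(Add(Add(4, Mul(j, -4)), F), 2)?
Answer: Pow(Add(24, Mul(I, Pow(17, Rational(1, 2)))), 2) ≈ Add(559.00, Mul(197.91, I))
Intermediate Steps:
F = Mul(I, Pow(17, Rational(1, 2))) (F = Pow(-17, Rational(1, 2)) = Mul(I, Pow(17, Rational(1, 2))) ≈ Mul(4.1231, I))
j = -5 (j = Add(-5, 0) = -5)
Pow(Add(Add(4, Mul(j, -4)), F), 2) = Pow(Add(Add(4, Mul(-5, -4)), Mul(I, Pow(17, Rational(1, 2)))), 2) = Pow(Add(Add(4, 20), Mul(I, Pow(17, Rational(1, 2)))), 2) = Pow(Add(24, Mul(I, Pow(17, Rational(1, 2)))), 2)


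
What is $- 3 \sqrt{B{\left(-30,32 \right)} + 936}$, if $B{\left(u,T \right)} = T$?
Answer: $- 66 \sqrt{2} \approx -93.338$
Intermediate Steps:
$- 3 \sqrt{B{\left(-30,32 \right)} + 936} = - 3 \sqrt{32 + 936} = - 3 \sqrt{968} = - 3 \cdot 22 \sqrt{2} = - 66 \sqrt{2}$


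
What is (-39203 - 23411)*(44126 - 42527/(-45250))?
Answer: -62512065253289/22625 ≈ -2.7630e+9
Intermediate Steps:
(-39203 - 23411)*(44126 - 42527/(-45250)) = -62614*(44126 - 42527*(-1/45250)) = -62614*(44126 + 42527/45250) = -62614*1996744027/45250 = -62512065253289/22625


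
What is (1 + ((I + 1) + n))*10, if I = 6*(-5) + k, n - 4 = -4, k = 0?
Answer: -280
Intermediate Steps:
n = 0 (n = 4 - 4 = 0)
I = -30 (I = 6*(-5) + 0 = -30 + 0 = -30)
(1 + ((I + 1) + n))*10 = (1 + ((-30 + 1) + 0))*10 = (1 + (-29 + 0))*10 = (1 - 29)*10 = -28*10 = -280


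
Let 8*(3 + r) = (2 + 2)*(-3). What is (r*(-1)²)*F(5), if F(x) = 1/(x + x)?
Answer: -9/20 ≈ -0.45000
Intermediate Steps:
F(x) = 1/(2*x)
r = -9/2 (r = -3 + ((2 + 2)*(-3))/8 = -3 + (4*(-3))/8 = -3 + (⅛)*(-12) = -3 - 3/2 = -9/2 ≈ -4.5000)
(r*(-1)²)*F(5) = (-9/2*(-1)²)*((½)/5) = (-9/2*1)*((½)*(⅕)) = -9/2*⅒ = -9/20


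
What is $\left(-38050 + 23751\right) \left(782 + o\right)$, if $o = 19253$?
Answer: $-286480465$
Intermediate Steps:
$\left(-38050 + 23751\right) \left(782 + o\right) = \left(-38050 + 23751\right) \left(782 + 19253\right) = \left(-14299\right) 20035 = -286480465$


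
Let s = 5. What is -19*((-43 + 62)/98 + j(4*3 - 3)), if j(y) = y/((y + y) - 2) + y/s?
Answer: -190399/3920 ≈ -48.571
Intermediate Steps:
j(y) = y/5 + y/(-2 + 2*y) (j(y) = y/((y + y) - 2) + y/5 = y/(2*y - 2) + y*(⅕) = y/(-2 + 2*y) + y/5 = y/5 + y/(-2 + 2*y))
-19*((-43 + 62)/98 + j(4*3 - 3)) = -19*((-43 + 62)/98 + (4*3 - 3)*(3 + 2*(4*3 - 3))/(10*(-1 + (4*3 - 3)))) = -19*(19*(1/98) + (12 - 3)*(3 + 2*(12 - 3))/(10*(-1 + (12 - 3)))) = -19*(19/98 + (⅒)*9*(3 + 2*9)/(-1 + 9)) = -19*(19/98 + (⅒)*9*(3 + 18)/8) = -19*(19/98 + (⅒)*9*(⅛)*21) = -19*(19/98 + 189/80) = -19*10021/3920 = -190399/3920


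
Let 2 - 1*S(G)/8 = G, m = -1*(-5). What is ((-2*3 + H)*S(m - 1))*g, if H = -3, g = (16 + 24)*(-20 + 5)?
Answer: -86400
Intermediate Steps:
m = 5
S(G) = 16 - 8*G
g = -600 (g = 40*(-15) = -600)
((-2*3 + H)*S(m - 1))*g = ((-2*3 - 3)*(16 - 8*(5 - 1)))*(-600) = ((-6 - 3)*(16 - 8*4))*(-600) = -9*(16 - 32)*(-600) = -9*(-16)*(-600) = 144*(-600) = -86400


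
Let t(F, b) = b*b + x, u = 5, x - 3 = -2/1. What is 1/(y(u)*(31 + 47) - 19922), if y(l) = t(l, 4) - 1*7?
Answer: -1/19142 ≈ -5.2241e-5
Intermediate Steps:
x = 1 (x = 3 - 2/1 = 3 - 2*1 = 3 - 2 = 1)
t(F, b) = 1 + b² (t(F, b) = b*b + 1 = b² + 1 = 1 + b²)
y(l) = 10 (y(l) = (1 + 4²) - 1*7 = (1 + 16) - 7 = 17 - 7 = 10)
1/(y(u)*(31 + 47) - 19922) = 1/(10*(31 + 47) - 19922) = 1/(10*78 - 19922) = 1/(780 - 19922) = 1/(-19142) = -1/19142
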